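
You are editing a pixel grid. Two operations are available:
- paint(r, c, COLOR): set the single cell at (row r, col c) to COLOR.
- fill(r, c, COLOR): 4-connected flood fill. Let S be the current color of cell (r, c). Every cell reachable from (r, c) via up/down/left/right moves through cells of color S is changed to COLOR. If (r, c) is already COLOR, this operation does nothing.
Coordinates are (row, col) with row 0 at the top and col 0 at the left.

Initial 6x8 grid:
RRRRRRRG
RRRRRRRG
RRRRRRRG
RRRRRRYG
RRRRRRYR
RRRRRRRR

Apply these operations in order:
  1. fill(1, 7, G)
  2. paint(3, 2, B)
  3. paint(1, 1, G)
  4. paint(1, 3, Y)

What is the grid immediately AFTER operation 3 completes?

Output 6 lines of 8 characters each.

After op 1 fill(1,7,G) [0 cells changed]:
RRRRRRRG
RRRRRRRG
RRRRRRRG
RRRRRRYG
RRRRRRYR
RRRRRRRR
After op 2 paint(3,2,B):
RRRRRRRG
RRRRRRRG
RRRRRRRG
RRBRRRYG
RRRRRRYR
RRRRRRRR
After op 3 paint(1,1,G):
RRRRRRRG
RGRRRRRG
RRRRRRRG
RRBRRRYG
RRRRRRYR
RRRRRRRR

Answer: RRRRRRRG
RGRRRRRG
RRRRRRRG
RRBRRRYG
RRRRRRYR
RRRRRRRR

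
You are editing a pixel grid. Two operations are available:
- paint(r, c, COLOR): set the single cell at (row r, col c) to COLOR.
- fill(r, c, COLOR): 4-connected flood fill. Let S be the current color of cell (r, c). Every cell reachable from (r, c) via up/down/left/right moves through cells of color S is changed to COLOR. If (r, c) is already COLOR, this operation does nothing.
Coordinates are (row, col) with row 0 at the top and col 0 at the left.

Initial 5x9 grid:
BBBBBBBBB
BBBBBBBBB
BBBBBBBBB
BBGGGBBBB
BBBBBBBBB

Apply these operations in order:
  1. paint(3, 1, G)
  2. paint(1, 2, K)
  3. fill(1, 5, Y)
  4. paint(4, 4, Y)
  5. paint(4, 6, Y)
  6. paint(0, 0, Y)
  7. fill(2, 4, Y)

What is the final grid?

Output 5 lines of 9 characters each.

After op 1 paint(3,1,G):
BBBBBBBBB
BBBBBBBBB
BBBBBBBBB
BGGGGBBBB
BBBBBBBBB
After op 2 paint(1,2,K):
BBBBBBBBB
BBKBBBBBB
BBBBBBBBB
BGGGGBBBB
BBBBBBBBB
After op 3 fill(1,5,Y) [40 cells changed]:
YYYYYYYYY
YYKYYYYYY
YYYYYYYYY
YGGGGYYYY
YYYYYYYYY
After op 4 paint(4,4,Y):
YYYYYYYYY
YYKYYYYYY
YYYYYYYYY
YGGGGYYYY
YYYYYYYYY
After op 5 paint(4,6,Y):
YYYYYYYYY
YYKYYYYYY
YYYYYYYYY
YGGGGYYYY
YYYYYYYYY
After op 6 paint(0,0,Y):
YYYYYYYYY
YYKYYYYYY
YYYYYYYYY
YGGGGYYYY
YYYYYYYYY
After op 7 fill(2,4,Y) [0 cells changed]:
YYYYYYYYY
YYKYYYYYY
YYYYYYYYY
YGGGGYYYY
YYYYYYYYY

Answer: YYYYYYYYY
YYKYYYYYY
YYYYYYYYY
YGGGGYYYY
YYYYYYYYY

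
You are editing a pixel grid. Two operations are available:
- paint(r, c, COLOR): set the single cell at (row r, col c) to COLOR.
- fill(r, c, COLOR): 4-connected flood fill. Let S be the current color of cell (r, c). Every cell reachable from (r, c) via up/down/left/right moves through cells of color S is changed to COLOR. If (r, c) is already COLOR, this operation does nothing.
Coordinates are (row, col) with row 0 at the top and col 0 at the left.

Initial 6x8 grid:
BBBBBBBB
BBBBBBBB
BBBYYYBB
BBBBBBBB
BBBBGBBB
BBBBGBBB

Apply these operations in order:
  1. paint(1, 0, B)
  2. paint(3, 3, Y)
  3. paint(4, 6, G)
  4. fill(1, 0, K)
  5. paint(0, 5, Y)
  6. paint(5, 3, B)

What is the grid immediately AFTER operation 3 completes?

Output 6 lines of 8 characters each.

Answer: BBBBBBBB
BBBBBBBB
BBBYYYBB
BBBYBBBB
BBBBGBGB
BBBBGBBB

Derivation:
After op 1 paint(1,0,B):
BBBBBBBB
BBBBBBBB
BBBYYYBB
BBBBBBBB
BBBBGBBB
BBBBGBBB
After op 2 paint(3,3,Y):
BBBBBBBB
BBBBBBBB
BBBYYYBB
BBBYBBBB
BBBBGBBB
BBBBGBBB
After op 3 paint(4,6,G):
BBBBBBBB
BBBBBBBB
BBBYYYBB
BBBYBBBB
BBBBGBGB
BBBBGBBB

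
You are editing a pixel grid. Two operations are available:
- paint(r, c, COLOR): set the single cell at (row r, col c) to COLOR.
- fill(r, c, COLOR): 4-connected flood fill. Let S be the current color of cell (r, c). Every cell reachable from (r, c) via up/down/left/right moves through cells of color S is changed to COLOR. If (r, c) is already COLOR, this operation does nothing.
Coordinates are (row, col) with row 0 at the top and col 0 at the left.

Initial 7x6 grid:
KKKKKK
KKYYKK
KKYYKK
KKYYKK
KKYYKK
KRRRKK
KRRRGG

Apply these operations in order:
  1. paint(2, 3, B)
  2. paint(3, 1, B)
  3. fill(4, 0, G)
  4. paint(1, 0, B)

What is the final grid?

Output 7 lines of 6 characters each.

Answer: GGGGGG
BGYYGG
GGYBGG
GBYYGG
GGYYGG
GRRRGG
GRRRGG

Derivation:
After op 1 paint(2,3,B):
KKKKKK
KKYYKK
KKYBKK
KKYYKK
KKYYKK
KRRRKK
KRRRGG
After op 2 paint(3,1,B):
KKKKKK
KKYYKK
KKYBKK
KBYYKK
KKYYKK
KRRRKK
KRRRGG
After op 3 fill(4,0,G) [25 cells changed]:
GGGGGG
GGYYGG
GGYBGG
GBYYGG
GGYYGG
GRRRGG
GRRRGG
After op 4 paint(1,0,B):
GGGGGG
BGYYGG
GGYBGG
GBYYGG
GGYYGG
GRRRGG
GRRRGG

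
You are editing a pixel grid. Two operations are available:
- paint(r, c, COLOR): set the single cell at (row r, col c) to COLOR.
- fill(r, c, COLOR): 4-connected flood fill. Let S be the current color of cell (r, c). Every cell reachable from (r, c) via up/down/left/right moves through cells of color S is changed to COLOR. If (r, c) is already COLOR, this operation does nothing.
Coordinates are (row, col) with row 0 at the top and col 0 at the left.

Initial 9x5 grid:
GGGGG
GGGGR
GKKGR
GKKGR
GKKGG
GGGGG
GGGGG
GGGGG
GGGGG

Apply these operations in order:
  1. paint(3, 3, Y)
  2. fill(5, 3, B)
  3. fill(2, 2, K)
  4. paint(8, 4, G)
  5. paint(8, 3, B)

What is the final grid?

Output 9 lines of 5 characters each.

Answer: BBBBB
BBBBR
BKKBR
BKKYR
BKKBB
BBBBB
BBBBB
BBBBB
BBBBG

Derivation:
After op 1 paint(3,3,Y):
GGGGG
GGGGR
GKKGR
GKKYR
GKKGG
GGGGG
GGGGG
GGGGG
GGGGG
After op 2 fill(5,3,B) [35 cells changed]:
BBBBB
BBBBR
BKKBR
BKKYR
BKKBB
BBBBB
BBBBB
BBBBB
BBBBB
After op 3 fill(2,2,K) [0 cells changed]:
BBBBB
BBBBR
BKKBR
BKKYR
BKKBB
BBBBB
BBBBB
BBBBB
BBBBB
After op 4 paint(8,4,G):
BBBBB
BBBBR
BKKBR
BKKYR
BKKBB
BBBBB
BBBBB
BBBBB
BBBBG
After op 5 paint(8,3,B):
BBBBB
BBBBR
BKKBR
BKKYR
BKKBB
BBBBB
BBBBB
BBBBB
BBBBG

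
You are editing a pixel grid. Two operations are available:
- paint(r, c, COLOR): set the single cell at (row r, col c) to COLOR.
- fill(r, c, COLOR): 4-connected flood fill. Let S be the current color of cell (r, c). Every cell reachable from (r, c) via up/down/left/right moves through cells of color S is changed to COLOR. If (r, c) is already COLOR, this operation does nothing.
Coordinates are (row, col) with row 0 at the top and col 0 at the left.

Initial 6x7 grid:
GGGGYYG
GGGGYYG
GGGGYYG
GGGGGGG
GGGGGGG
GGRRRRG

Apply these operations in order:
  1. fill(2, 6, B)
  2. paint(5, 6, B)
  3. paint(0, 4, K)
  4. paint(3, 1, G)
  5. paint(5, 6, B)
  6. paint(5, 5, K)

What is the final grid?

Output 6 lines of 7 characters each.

After op 1 fill(2,6,B) [32 cells changed]:
BBBBYYB
BBBBYYB
BBBBYYB
BBBBBBB
BBBBBBB
BBRRRRB
After op 2 paint(5,6,B):
BBBBYYB
BBBBYYB
BBBBYYB
BBBBBBB
BBBBBBB
BBRRRRB
After op 3 paint(0,4,K):
BBBBKYB
BBBBYYB
BBBBYYB
BBBBBBB
BBBBBBB
BBRRRRB
After op 4 paint(3,1,G):
BBBBKYB
BBBBYYB
BBBBYYB
BGBBBBB
BBBBBBB
BBRRRRB
After op 5 paint(5,6,B):
BBBBKYB
BBBBYYB
BBBBYYB
BGBBBBB
BBBBBBB
BBRRRRB
After op 6 paint(5,5,K):
BBBBKYB
BBBBYYB
BBBBYYB
BGBBBBB
BBBBBBB
BBRRRKB

Answer: BBBBKYB
BBBBYYB
BBBBYYB
BGBBBBB
BBBBBBB
BBRRRKB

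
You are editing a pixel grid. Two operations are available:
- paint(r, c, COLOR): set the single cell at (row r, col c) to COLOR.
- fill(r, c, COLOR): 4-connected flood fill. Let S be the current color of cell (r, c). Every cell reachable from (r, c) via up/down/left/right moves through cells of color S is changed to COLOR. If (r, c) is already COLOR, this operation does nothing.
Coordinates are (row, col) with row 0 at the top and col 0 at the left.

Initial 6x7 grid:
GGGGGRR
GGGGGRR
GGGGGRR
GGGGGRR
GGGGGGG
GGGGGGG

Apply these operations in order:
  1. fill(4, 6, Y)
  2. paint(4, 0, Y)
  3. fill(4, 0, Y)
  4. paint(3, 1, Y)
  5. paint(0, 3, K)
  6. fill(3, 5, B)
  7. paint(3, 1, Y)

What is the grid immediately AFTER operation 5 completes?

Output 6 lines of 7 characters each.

Answer: YYYKYRR
YYYYYRR
YYYYYRR
YYYYYRR
YYYYYYY
YYYYYYY

Derivation:
After op 1 fill(4,6,Y) [34 cells changed]:
YYYYYRR
YYYYYRR
YYYYYRR
YYYYYRR
YYYYYYY
YYYYYYY
After op 2 paint(4,0,Y):
YYYYYRR
YYYYYRR
YYYYYRR
YYYYYRR
YYYYYYY
YYYYYYY
After op 3 fill(4,0,Y) [0 cells changed]:
YYYYYRR
YYYYYRR
YYYYYRR
YYYYYRR
YYYYYYY
YYYYYYY
After op 4 paint(3,1,Y):
YYYYYRR
YYYYYRR
YYYYYRR
YYYYYRR
YYYYYYY
YYYYYYY
After op 5 paint(0,3,K):
YYYKYRR
YYYYYRR
YYYYYRR
YYYYYRR
YYYYYYY
YYYYYYY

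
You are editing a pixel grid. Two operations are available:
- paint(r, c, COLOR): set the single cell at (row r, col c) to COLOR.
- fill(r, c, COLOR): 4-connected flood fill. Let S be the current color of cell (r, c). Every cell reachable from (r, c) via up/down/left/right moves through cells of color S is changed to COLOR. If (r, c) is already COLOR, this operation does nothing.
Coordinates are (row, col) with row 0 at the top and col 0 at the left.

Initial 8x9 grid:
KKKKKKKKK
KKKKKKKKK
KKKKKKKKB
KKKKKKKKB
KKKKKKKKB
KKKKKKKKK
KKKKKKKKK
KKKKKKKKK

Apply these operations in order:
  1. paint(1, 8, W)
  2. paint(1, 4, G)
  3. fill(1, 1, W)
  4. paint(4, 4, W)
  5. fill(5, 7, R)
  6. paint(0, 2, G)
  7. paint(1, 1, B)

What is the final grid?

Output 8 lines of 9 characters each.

After op 1 paint(1,8,W):
KKKKKKKKK
KKKKKKKKW
KKKKKKKKB
KKKKKKKKB
KKKKKKKKB
KKKKKKKKK
KKKKKKKKK
KKKKKKKKK
After op 2 paint(1,4,G):
KKKKKKKKK
KKKKGKKKW
KKKKKKKKB
KKKKKKKKB
KKKKKKKKB
KKKKKKKKK
KKKKKKKKK
KKKKKKKKK
After op 3 fill(1,1,W) [67 cells changed]:
WWWWWWWWW
WWWWGWWWW
WWWWWWWWB
WWWWWWWWB
WWWWWWWWB
WWWWWWWWW
WWWWWWWWW
WWWWWWWWW
After op 4 paint(4,4,W):
WWWWWWWWW
WWWWGWWWW
WWWWWWWWB
WWWWWWWWB
WWWWWWWWB
WWWWWWWWW
WWWWWWWWW
WWWWWWWWW
After op 5 fill(5,7,R) [68 cells changed]:
RRRRRRRRR
RRRRGRRRR
RRRRRRRRB
RRRRRRRRB
RRRRRRRRB
RRRRRRRRR
RRRRRRRRR
RRRRRRRRR
After op 6 paint(0,2,G):
RRGRRRRRR
RRRRGRRRR
RRRRRRRRB
RRRRRRRRB
RRRRRRRRB
RRRRRRRRR
RRRRRRRRR
RRRRRRRRR
After op 7 paint(1,1,B):
RRGRRRRRR
RBRRGRRRR
RRRRRRRRB
RRRRRRRRB
RRRRRRRRB
RRRRRRRRR
RRRRRRRRR
RRRRRRRRR

Answer: RRGRRRRRR
RBRRGRRRR
RRRRRRRRB
RRRRRRRRB
RRRRRRRRB
RRRRRRRRR
RRRRRRRRR
RRRRRRRRR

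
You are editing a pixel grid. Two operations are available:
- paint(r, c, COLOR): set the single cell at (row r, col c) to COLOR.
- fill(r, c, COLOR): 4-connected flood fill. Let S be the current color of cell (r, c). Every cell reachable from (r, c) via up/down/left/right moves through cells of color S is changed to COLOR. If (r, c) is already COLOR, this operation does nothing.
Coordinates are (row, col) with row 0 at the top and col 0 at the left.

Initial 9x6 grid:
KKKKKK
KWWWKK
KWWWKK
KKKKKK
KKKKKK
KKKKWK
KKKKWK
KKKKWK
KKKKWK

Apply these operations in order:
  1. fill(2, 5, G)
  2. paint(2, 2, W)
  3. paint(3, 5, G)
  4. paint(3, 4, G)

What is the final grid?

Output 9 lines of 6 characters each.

After op 1 fill(2,5,G) [44 cells changed]:
GGGGGG
GWWWGG
GWWWGG
GGGGGG
GGGGGG
GGGGWG
GGGGWG
GGGGWG
GGGGWG
After op 2 paint(2,2,W):
GGGGGG
GWWWGG
GWWWGG
GGGGGG
GGGGGG
GGGGWG
GGGGWG
GGGGWG
GGGGWG
After op 3 paint(3,5,G):
GGGGGG
GWWWGG
GWWWGG
GGGGGG
GGGGGG
GGGGWG
GGGGWG
GGGGWG
GGGGWG
After op 4 paint(3,4,G):
GGGGGG
GWWWGG
GWWWGG
GGGGGG
GGGGGG
GGGGWG
GGGGWG
GGGGWG
GGGGWG

Answer: GGGGGG
GWWWGG
GWWWGG
GGGGGG
GGGGGG
GGGGWG
GGGGWG
GGGGWG
GGGGWG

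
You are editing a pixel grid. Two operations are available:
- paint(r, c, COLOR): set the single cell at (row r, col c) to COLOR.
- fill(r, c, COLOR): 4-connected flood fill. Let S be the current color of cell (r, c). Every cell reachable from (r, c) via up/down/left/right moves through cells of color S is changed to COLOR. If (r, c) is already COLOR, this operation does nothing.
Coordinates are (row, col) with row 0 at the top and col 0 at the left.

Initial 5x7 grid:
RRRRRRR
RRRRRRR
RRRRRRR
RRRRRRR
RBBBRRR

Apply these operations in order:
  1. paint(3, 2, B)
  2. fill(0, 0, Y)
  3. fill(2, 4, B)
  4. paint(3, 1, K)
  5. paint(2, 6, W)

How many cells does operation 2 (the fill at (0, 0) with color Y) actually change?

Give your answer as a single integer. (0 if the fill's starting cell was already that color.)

After op 1 paint(3,2,B):
RRRRRRR
RRRRRRR
RRRRRRR
RRBRRRR
RBBBRRR
After op 2 fill(0,0,Y) [31 cells changed]:
YYYYYYY
YYYYYYY
YYYYYYY
YYBYYYY
YBBBYYY

Answer: 31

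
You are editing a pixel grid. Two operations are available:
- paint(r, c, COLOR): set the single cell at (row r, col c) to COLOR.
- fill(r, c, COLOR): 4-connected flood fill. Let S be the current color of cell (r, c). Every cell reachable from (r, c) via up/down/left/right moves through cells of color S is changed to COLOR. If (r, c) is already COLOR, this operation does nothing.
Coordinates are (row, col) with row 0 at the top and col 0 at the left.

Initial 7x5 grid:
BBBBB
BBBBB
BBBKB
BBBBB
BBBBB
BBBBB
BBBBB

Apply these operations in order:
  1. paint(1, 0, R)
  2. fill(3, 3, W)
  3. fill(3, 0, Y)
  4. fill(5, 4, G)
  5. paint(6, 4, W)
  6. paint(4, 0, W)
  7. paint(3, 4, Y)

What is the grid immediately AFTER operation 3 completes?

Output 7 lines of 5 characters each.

After op 1 paint(1,0,R):
BBBBB
RBBBB
BBBKB
BBBBB
BBBBB
BBBBB
BBBBB
After op 2 fill(3,3,W) [33 cells changed]:
WWWWW
RWWWW
WWWKW
WWWWW
WWWWW
WWWWW
WWWWW
After op 3 fill(3,0,Y) [33 cells changed]:
YYYYY
RYYYY
YYYKY
YYYYY
YYYYY
YYYYY
YYYYY

Answer: YYYYY
RYYYY
YYYKY
YYYYY
YYYYY
YYYYY
YYYYY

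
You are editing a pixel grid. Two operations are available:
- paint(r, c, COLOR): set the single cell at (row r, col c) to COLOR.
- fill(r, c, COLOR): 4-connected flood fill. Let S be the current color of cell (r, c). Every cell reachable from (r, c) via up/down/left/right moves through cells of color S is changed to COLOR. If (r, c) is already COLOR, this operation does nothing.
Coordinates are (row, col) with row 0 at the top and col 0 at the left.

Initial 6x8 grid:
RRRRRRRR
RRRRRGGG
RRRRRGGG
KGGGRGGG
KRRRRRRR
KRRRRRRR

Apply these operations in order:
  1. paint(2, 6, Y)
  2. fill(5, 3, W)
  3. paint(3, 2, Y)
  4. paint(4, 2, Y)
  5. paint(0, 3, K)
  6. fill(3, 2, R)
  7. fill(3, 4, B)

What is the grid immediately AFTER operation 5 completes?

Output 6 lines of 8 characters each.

After op 1 paint(2,6,Y):
RRRRRRRR
RRRRRGGG
RRRRRGYG
KGGGRGGG
KRRRRRRR
KRRRRRRR
After op 2 fill(5,3,W) [33 cells changed]:
WWWWWWWW
WWWWWGGG
WWWWWGYG
KGGGWGGG
KWWWWWWW
KWWWWWWW
After op 3 paint(3,2,Y):
WWWWWWWW
WWWWWGGG
WWWWWGYG
KGYGWGGG
KWWWWWWW
KWWWWWWW
After op 4 paint(4,2,Y):
WWWWWWWW
WWWWWGGG
WWWWWGYG
KGYGWGGG
KWYWWWWW
KWWWWWWW
After op 5 paint(0,3,K):
WWWKWWWW
WWWWWGGG
WWWWWGYG
KGYGWGGG
KWYWWWWW
KWWWWWWW

Answer: WWWKWWWW
WWWWWGGG
WWWWWGYG
KGYGWGGG
KWYWWWWW
KWWWWWWW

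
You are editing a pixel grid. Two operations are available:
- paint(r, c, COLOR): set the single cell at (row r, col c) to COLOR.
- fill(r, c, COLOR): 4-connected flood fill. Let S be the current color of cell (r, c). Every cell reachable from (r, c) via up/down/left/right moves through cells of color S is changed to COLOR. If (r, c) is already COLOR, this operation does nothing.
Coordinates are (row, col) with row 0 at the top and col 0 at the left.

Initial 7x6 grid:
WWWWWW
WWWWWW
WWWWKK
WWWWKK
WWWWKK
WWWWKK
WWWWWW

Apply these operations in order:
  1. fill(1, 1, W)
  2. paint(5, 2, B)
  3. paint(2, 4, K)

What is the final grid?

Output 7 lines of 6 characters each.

Answer: WWWWWW
WWWWWW
WWWWKK
WWWWKK
WWWWKK
WWBWKK
WWWWWW

Derivation:
After op 1 fill(1,1,W) [0 cells changed]:
WWWWWW
WWWWWW
WWWWKK
WWWWKK
WWWWKK
WWWWKK
WWWWWW
After op 2 paint(5,2,B):
WWWWWW
WWWWWW
WWWWKK
WWWWKK
WWWWKK
WWBWKK
WWWWWW
After op 3 paint(2,4,K):
WWWWWW
WWWWWW
WWWWKK
WWWWKK
WWWWKK
WWBWKK
WWWWWW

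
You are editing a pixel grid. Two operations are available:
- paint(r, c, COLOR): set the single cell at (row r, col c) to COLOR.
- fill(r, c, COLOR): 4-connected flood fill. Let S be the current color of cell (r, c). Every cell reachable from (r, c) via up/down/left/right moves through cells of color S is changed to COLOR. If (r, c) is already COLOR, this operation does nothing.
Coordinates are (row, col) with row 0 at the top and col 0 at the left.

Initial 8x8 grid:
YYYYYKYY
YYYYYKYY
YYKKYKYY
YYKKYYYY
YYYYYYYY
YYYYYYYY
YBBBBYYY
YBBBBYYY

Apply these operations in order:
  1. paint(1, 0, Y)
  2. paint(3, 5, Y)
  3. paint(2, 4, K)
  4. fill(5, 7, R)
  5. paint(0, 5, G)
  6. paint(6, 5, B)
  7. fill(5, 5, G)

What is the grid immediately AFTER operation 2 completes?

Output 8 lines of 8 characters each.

Answer: YYYYYKYY
YYYYYKYY
YYKKYKYY
YYKKYYYY
YYYYYYYY
YYYYYYYY
YBBBBYYY
YBBBBYYY

Derivation:
After op 1 paint(1,0,Y):
YYYYYKYY
YYYYYKYY
YYKKYKYY
YYKKYYYY
YYYYYYYY
YYYYYYYY
YBBBBYYY
YBBBBYYY
After op 2 paint(3,5,Y):
YYYYYKYY
YYYYYKYY
YYKKYKYY
YYKKYYYY
YYYYYYYY
YYYYYYYY
YBBBBYYY
YBBBBYYY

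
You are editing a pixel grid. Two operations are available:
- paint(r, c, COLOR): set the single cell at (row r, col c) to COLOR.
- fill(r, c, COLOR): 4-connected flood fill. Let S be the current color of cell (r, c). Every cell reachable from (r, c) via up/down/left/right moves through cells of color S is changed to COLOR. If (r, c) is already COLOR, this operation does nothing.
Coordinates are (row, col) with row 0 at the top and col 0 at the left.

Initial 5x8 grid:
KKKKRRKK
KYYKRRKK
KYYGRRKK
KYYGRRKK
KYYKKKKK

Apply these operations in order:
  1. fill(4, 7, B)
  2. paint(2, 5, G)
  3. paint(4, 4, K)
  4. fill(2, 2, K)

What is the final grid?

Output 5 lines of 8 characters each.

Answer: KKKKRRBB
KKKKRRBB
KKKGRGBB
KKKGRRBB
KKKBKBBB

Derivation:
After op 1 fill(4,7,B) [13 cells changed]:
KKKKRRBB
KYYKRRBB
KYYGRRBB
KYYGRRBB
KYYBBBBB
After op 2 paint(2,5,G):
KKKKRRBB
KYYKRRBB
KYYGRGBB
KYYGRRBB
KYYBBBBB
After op 3 paint(4,4,K):
KKKKRRBB
KYYKRRBB
KYYGRGBB
KYYGRRBB
KYYBKBBB
After op 4 fill(2,2,K) [8 cells changed]:
KKKKRRBB
KKKKRRBB
KKKGRGBB
KKKGRRBB
KKKBKBBB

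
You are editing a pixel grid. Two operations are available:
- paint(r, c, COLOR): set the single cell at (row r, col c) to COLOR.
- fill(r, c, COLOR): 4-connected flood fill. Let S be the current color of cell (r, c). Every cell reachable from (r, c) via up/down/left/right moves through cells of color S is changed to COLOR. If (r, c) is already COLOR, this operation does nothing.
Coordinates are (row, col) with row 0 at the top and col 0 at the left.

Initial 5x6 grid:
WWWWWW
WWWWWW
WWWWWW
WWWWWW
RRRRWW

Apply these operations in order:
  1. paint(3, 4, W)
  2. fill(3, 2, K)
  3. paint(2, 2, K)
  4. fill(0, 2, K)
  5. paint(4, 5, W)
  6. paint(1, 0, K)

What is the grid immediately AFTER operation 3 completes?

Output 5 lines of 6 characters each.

After op 1 paint(3,4,W):
WWWWWW
WWWWWW
WWWWWW
WWWWWW
RRRRWW
After op 2 fill(3,2,K) [26 cells changed]:
KKKKKK
KKKKKK
KKKKKK
KKKKKK
RRRRKK
After op 3 paint(2,2,K):
KKKKKK
KKKKKK
KKKKKK
KKKKKK
RRRRKK

Answer: KKKKKK
KKKKKK
KKKKKK
KKKKKK
RRRRKK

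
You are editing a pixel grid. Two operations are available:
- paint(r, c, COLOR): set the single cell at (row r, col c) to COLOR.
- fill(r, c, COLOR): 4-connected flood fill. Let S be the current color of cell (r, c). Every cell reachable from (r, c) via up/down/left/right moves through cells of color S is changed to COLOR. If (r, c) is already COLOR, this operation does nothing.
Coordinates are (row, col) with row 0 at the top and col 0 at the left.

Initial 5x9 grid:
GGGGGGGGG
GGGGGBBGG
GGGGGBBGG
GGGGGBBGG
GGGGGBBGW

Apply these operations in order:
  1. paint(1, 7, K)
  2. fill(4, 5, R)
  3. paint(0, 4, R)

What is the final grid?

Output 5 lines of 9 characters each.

Answer: GGGGRGGGG
GGGGGRRKG
GGGGGRRGG
GGGGGRRGG
GGGGGRRGW

Derivation:
After op 1 paint(1,7,K):
GGGGGGGGG
GGGGGBBKG
GGGGGBBGG
GGGGGBBGG
GGGGGBBGW
After op 2 fill(4,5,R) [8 cells changed]:
GGGGGGGGG
GGGGGRRKG
GGGGGRRGG
GGGGGRRGG
GGGGGRRGW
After op 3 paint(0,4,R):
GGGGRGGGG
GGGGGRRKG
GGGGGRRGG
GGGGGRRGG
GGGGGRRGW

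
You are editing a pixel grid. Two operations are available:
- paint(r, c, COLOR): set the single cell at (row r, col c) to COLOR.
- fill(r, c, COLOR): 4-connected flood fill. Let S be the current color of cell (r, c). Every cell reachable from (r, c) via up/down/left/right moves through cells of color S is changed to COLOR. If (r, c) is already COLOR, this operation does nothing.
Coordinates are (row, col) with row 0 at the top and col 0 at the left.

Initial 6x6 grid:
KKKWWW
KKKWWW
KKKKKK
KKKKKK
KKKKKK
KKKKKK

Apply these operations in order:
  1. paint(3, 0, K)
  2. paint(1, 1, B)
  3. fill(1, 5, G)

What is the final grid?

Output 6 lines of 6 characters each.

Answer: KKKGGG
KBKGGG
KKKKKK
KKKKKK
KKKKKK
KKKKKK

Derivation:
After op 1 paint(3,0,K):
KKKWWW
KKKWWW
KKKKKK
KKKKKK
KKKKKK
KKKKKK
After op 2 paint(1,1,B):
KKKWWW
KBKWWW
KKKKKK
KKKKKK
KKKKKK
KKKKKK
After op 3 fill(1,5,G) [6 cells changed]:
KKKGGG
KBKGGG
KKKKKK
KKKKKK
KKKKKK
KKKKKK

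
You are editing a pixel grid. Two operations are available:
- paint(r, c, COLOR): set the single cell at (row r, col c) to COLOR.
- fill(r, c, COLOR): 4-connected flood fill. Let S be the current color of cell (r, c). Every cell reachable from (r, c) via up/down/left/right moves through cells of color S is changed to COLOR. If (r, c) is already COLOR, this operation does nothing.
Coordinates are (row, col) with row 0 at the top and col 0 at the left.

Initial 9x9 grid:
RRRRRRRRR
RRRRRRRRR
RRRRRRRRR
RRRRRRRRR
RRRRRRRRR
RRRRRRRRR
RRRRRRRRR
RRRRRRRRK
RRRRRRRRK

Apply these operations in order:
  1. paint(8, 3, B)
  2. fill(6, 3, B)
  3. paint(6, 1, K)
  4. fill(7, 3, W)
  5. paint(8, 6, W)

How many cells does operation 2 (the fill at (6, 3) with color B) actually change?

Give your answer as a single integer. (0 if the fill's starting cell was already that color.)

After op 1 paint(8,3,B):
RRRRRRRRR
RRRRRRRRR
RRRRRRRRR
RRRRRRRRR
RRRRRRRRR
RRRRRRRRR
RRRRRRRRR
RRRRRRRRK
RRRBRRRRK
After op 2 fill(6,3,B) [78 cells changed]:
BBBBBBBBB
BBBBBBBBB
BBBBBBBBB
BBBBBBBBB
BBBBBBBBB
BBBBBBBBB
BBBBBBBBB
BBBBBBBBK
BBBBBBBBK

Answer: 78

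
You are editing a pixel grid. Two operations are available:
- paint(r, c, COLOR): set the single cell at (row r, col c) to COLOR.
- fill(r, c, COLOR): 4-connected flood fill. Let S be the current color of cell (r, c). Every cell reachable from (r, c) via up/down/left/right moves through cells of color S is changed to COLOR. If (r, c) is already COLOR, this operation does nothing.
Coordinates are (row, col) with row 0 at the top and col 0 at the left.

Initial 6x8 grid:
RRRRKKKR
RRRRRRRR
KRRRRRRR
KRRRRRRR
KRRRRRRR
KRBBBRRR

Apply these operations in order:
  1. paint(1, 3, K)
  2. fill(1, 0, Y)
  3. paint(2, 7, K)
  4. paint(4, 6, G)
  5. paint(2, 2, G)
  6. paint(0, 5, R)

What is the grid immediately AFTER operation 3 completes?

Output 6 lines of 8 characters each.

After op 1 paint(1,3,K):
RRRRKKKR
RRRKRRRR
KRRRRRRR
KRRRRRRR
KRRRRRRR
KRBBBRRR
After op 2 fill(1,0,Y) [37 cells changed]:
YYYYKKKY
YYYKYYYY
KYYYYYYY
KYYYYYYY
KYYYYYYY
KYBBBYYY
After op 3 paint(2,7,K):
YYYYKKKY
YYYKYYYY
KYYYYYYK
KYYYYYYY
KYYYYYYY
KYBBBYYY

Answer: YYYYKKKY
YYYKYYYY
KYYYYYYK
KYYYYYYY
KYYYYYYY
KYBBBYYY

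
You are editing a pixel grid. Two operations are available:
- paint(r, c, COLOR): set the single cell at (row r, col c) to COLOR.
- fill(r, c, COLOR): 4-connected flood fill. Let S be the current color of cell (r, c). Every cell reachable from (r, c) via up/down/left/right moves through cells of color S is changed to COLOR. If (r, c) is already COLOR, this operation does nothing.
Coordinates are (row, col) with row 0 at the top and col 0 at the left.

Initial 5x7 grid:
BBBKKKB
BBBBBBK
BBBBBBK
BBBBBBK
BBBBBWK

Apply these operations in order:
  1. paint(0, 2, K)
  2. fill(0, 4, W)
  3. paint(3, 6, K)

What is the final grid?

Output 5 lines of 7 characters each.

After op 1 paint(0,2,K):
BBKKKKB
BBBBBBK
BBBBBBK
BBBBBBK
BBBBBWK
After op 2 fill(0,4,W) [4 cells changed]:
BBWWWWB
BBBBBBK
BBBBBBK
BBBBBBK
BBBBBWK
After op 3 paint(3,6,K):
BBWWWWB
BBBBBBK
BBBBBBK
BBBBBBK
BBBBBWK

Answer: BBWWWWB
BBBBBBK
BBBBBBK
BBBBBBK
BBBBBWK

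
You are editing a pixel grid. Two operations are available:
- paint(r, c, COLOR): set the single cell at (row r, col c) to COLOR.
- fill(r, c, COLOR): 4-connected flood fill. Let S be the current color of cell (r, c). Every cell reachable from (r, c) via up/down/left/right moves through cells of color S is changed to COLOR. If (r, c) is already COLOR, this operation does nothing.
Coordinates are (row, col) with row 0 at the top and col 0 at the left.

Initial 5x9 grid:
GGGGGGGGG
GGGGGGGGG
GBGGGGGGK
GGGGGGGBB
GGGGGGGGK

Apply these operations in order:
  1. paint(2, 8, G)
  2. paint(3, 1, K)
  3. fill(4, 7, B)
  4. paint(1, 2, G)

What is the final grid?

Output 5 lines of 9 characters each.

After op 1 paint(2,8,G):
GGGGGGGGG
GGGGGGGGG
GBGGGGGGG
GGGGGGGBB
GGGGGGGGK
After op 2 paint(3,1,K):
GGGGGGGGG
GGGGGGGGG
GBGGGGGGG
GKGGGGGBB
GGGGGGGGK
After op 3 fill(4,7,B) [40 cells changed]:
BBBBBBBBB
BBBBBBBBB
BBBBBBBBB
BKBBBBBBB
BBBBBBBBK
After op 4 paint(1,2,G):
BBBBBBBBB
BBGBBBBBB
BBBBBBBBB
BKBBBBBBB
BBBBBBBBK

Answer: BBBBBBBBB
BBGBBBBBB
BBBBBBBBB
BKBBBBBBB
BBBBBBBBK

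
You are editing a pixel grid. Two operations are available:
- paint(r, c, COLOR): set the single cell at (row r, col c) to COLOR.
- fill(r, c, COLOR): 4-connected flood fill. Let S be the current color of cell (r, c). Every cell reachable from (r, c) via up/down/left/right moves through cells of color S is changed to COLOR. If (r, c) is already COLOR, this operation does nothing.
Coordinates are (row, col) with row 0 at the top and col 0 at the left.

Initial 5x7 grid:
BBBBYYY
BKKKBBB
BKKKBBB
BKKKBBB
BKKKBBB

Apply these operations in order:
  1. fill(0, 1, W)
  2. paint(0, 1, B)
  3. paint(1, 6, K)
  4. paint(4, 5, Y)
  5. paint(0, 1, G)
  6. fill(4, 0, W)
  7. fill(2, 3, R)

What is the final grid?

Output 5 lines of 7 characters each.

Answer: WGWWYYY
WRRRBBK
WRRRBBB
WRRRBBB
WRRRBYB

Derivation:
After op 1 fill(0,1,W) [8 cells changed]:
WWWWYYY
WKKKBBB
WKKKBBB
WKKKBBB
WKKKBBB
After op 2 paint(0,1,B):
WBWWYYY
WKKKBBB
WKKKBBB
WKKKBBB
WKKKBBB
After op 3 paint(1,6,K):
WBWWYYY
WKKKBBK
WKKKBBB
WKKKBBB
WKKKBBB
After op 4 paint(4,5,Y):
WBWWYYY
WKKKBBK
WKKKBBB
WKKKBBB
WKKKBYB
After op 5 paint(0,1,G):
WGWWYYY
WKKKBBK
WKKKBBB
WKKKBBB
WKKKBYB
After op 6 fill(4,0,W) [0 cells changed]:
WGWWYYY
WKKKBBK
WKKKBBB
WKKKBBB
WKKKBYB
After op 7 fill(2,3,R) [12 cells changed]:
WGWWYYY
WRRRBBK
WRRRBBB
WRRRBBB
WRRRBYB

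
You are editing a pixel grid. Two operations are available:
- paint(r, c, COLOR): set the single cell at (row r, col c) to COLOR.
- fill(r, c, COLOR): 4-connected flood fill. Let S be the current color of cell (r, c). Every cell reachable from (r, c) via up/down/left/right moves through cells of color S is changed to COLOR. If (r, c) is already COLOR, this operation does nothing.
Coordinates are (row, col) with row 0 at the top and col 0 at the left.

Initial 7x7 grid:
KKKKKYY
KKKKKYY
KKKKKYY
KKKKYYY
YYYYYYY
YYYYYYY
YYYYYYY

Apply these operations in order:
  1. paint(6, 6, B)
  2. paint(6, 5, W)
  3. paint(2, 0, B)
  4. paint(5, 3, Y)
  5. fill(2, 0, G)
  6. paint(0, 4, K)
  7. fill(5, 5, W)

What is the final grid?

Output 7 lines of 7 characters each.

After op 1 paint(6,6,B):
KKKKKYY
KKKKKYY
KKKKKYY
KKKKYYY
YYYYYYY
YYYYYYY
YYYYYYB
After op 2 paint(6,5,W):
KKKKKYY
KKKKKYY
KKKKKYY
KKKKYYY
YYYYYYY
YYYYYYY
YYYYYWB
After op 3 paint(2,0,B):
KKKKKYY
KKKKKYY
BKKKKYY
KKKKYYY
YYYYYYY
YYYYYYY
YYYYYWB
After op 4 paint(5,3,Y):
KKKKKYY
KKKKKYY
BKKKKYY
KKKKYYY
YYYYYYY
YYYYYYY
YYYYYWB
After op 5 fill(2,0,G) [1 cells changed]:
KKKKKYY
KKKKKYY
GKKKKYY
KKKKYYY
YYYYYYY
YYYYYYY
YYYYYWB
After op 6 paint(0,4,K):
KKKKKYY
KKKKKYY
GKKKKYY
KKKKYYY
YYYYYYY
YYYYYYY
YYYYYWB
After op 7 fill(5,5,W) [28 cells changed]:
KKKKKWW
KKKKKWW
GKKKKWW
KKKKWWW
WWWWWWW
WWWWWWW
WWWWWWB

Answer: KKKKKWW
KKKKKWW
GKKKKWW
KKKKWWW
WWWWWWW
WWWWWWW
WWWWWWB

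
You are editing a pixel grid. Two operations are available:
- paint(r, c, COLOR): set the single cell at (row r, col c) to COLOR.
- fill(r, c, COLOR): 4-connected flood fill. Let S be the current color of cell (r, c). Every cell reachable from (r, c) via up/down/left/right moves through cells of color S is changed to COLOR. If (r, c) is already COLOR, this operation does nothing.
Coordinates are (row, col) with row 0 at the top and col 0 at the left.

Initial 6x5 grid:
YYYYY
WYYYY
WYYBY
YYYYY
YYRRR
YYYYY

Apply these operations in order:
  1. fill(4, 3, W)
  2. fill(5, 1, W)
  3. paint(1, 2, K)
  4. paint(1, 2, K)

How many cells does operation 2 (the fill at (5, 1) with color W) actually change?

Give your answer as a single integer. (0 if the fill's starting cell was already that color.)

After op 1 fill(4,3,W) [3 cells changed]:
YYYYY
WYYYY
WYYBY
YYYYY
YYWWW
YYYYY
After op 2 fill(5,1,W) [24 cells changed]:
WWWWW
WWWWW
WWWBW
WWWWW
WWWWW
WWWWW

Answer: 24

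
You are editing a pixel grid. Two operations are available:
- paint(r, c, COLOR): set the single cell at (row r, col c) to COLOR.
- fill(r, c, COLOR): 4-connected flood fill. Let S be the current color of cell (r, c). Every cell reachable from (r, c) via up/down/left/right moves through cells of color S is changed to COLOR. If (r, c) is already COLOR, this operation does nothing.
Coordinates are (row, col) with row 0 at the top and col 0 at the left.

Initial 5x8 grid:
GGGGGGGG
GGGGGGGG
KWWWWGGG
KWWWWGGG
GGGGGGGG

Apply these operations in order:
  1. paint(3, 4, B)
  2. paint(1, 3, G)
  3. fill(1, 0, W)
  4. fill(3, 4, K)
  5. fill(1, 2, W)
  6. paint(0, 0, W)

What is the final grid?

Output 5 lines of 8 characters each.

After op 1 paint(3,4,B):
GGGGGGGG
GGGGGGGG
KWWWWGGG
KWWWBGGG
GGGGGGGG
After op 2 paint(1,3,G):
GGGGGGGG
GGGGGGGG
KWWWWGGG
KWWWBGGG
GGGGGGGG
After op 3 fill(1,0,W) [30 cells changed]:
WWWWWWWW
WWWWWWWW
KWWWWWWW
KWWWBWWW
WWWWWWWW
After op 4 fill(3,4,K) [1 cells changed]:
WWWWWWWW
WWWWWWWW
KWWWWWWW
KWWWKWWW
WWWWWWWW
After op 5 fill(1,2,W) [0 cells changed]:
WWWWWWWW
WWWWWWWW
KWWWWWWW
KWWWKWWW
WWWWWWWW
After op 6 paint(0,0,W):
WWWWWWWW
WWWWWWWW
KWWWWWWW
KWWWKWWW
WWWWWWWW

Answer: WWWWWWWW
WWWWWWWW
KWWWWWWW
KWWWKWWW
WWWWWWWW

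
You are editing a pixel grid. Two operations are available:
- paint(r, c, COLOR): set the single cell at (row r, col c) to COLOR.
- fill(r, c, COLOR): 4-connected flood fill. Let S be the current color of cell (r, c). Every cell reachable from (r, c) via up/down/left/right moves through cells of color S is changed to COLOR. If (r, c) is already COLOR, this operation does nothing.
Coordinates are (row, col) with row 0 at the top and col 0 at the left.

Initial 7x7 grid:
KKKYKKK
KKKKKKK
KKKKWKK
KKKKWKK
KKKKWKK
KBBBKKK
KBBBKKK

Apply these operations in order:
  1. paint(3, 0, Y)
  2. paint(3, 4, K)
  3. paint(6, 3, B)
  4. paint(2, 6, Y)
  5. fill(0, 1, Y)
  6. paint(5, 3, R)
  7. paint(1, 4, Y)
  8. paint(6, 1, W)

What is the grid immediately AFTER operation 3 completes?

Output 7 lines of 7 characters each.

Answer: KKKYKKK
KKKKKKK
KKKKWKK
YKKKKKK
KKKKWKK
KBBBKKK
KBBBKKK

Derivation:
After op 1 paint(3,0,Y):
KKKYKKK
KKKKKKK
KKKKWKK
YKKKWKK
KKKKWKK
KBBBKKK
KBBBKKK
After op 2 paint(3,4,K):
KKKYKKK
KKKKKKK
KKKKWKK
YKKKKKK
KKKKWKK
KBBBKKK
KBBBKKK
After op 3 paint(6,3,B):
KKKYKKK
KKKKKKK
KKKKWKK
YKKKKKK
KKKKWKK
KBBBKKK
KBBBKKK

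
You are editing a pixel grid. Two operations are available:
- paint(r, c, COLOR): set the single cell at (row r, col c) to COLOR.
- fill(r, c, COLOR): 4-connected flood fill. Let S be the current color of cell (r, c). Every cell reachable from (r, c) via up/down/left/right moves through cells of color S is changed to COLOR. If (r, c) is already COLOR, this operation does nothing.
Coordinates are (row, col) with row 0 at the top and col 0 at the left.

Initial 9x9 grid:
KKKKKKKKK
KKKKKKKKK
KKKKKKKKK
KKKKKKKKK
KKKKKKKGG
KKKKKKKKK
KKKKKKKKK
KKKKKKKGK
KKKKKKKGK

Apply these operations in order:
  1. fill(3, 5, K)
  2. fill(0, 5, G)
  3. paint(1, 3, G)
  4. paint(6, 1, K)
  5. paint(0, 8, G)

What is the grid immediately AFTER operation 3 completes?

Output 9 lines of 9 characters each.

After op 1 fill(3,5,K) [0 cells changed]:
KKKKKKKKK
KKKKKKKKK
KKKKKKKKK
KKKKKKKKK
KKKKKKKGG
KKKKKKKKK
KKKKKKKKK
KKKKKKKGK
KKKKKKKGK
After op 2 fill(0,5,G) [77 cells changed]:
GGGGGGGGG
GGGGGGGGG
GGGGGGGGG
GGGGGGGGG
GGGGGGGGG
GGGGGGGGG
GGGGGGGGG
GGGGGGGGG
GGGGGGGGG
After op 3 paint(1,3,G):
GGGGGGGGG
GGGGGGGGG
GGGGGGGGG
GGGGGGGGG
GGGGGGGGG
GGGGGGGGG
GGGGGGGGG
GGGGGGGGG
GGGGGGGGG

Answer: GGGGGGGGG
GGGGGGGGG
GGGGGGGGG
GGGGGGGGG
GGGGGGGGG
GGGGGGGGG
GGGGGGGGG
GGGGGGGGG
GGGGGGGGG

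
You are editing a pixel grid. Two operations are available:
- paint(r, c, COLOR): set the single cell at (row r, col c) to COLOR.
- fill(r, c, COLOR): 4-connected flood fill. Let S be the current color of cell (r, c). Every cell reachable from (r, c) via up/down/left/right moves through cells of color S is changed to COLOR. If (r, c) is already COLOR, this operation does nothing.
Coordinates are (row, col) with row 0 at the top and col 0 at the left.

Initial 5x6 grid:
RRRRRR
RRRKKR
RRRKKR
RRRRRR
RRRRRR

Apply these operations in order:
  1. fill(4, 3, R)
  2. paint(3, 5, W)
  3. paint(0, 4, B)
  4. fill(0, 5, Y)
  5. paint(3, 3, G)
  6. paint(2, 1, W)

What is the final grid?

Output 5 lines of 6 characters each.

Answer: RRRRBY
RRRKKY
RWRKKY
RRRGRW
RRRRRR

Derivation:
After op 1 fill(4,3,R) [0 cells changed]:
RRRRRR
RRRKKR
RRRKKR
RRRRRR
RRRRRR
After op 2 paint(3,5,W):
RRRRRR
RRRKKR
RRRKKR
RRRRRW
RRRRRR
After op 3 paint(0,4,B):
RRRRBR
RRRKKR
RRRKKR
RRRRRW
RRRRRR
After op 4 fill(0,5,Y) [3 cells changed]:
RRRRBY
RRRKKY
RRRKKY
RRRRRW
RRRRRR
After op 5 paint(3,3,G):
RRRRBY
RRRKKY
RRRKKY
RRRGRW
RRRRRR
After op 6 paint(2,1,W):
RRRRBY
RRRKKY
RWRKKY
RRRGRW
RRRRRR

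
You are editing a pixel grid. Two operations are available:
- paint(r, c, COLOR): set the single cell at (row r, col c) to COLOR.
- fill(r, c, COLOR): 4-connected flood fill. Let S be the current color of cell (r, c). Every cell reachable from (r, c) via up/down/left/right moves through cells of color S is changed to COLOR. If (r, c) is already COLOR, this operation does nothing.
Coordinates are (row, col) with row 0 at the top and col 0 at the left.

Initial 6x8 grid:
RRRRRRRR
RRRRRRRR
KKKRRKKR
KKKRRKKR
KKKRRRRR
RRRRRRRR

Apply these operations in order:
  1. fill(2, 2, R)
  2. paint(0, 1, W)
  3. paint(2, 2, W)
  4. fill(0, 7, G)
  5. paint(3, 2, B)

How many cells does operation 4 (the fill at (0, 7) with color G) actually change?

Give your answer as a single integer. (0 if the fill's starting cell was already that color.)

Answer: 42

Derivation:
After op 1 fill(2,2,R) [9 cells changed]:
RRRRRRRR
RRRRRRRR
RRRRRKKR
RRRRRKKR
RRRRRRRR
RRRRRRRR
After op 2 paint(0,1,W):
RWRRRRRR
RRRRRRRR
RRRRRKKR
RRRRRKKR
RRRRRRRR
RRRRRRRR
After op 3 paint(2,2,W):
RWRRRRRR
RRRRRRRR
RRWRRKKR
RRRRRKKR
RRRRRRRR
RRRRRRRR
After op 4 fill(0,7,G) [42 cells changed]:
GWGGGGGG
GGGGGGGG
GGWGGKKG
GGGGGKKG
GGGGGGGG
GGGGGGGG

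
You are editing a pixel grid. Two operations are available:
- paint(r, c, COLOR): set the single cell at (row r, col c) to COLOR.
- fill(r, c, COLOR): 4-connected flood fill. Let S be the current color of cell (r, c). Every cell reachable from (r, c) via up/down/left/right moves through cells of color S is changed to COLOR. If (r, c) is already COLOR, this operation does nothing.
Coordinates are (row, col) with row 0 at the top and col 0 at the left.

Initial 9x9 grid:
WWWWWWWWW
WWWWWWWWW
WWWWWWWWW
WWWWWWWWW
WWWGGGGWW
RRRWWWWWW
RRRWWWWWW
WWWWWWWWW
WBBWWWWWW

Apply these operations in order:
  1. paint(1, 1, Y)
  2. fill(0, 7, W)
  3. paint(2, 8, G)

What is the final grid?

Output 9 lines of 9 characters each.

After op 1 paint(1,1,Y):
WWWWWWWWW
WYWWWWWWW
WWWWWWWWW
WWWWWWWWW
WWWGGGGWW
RRRWWWWWW
RRRWWWWWW
WWWWWWWWW
WBBWWWWWW
After op 2 fill(0,7,W) [0 cells changed]:
WWWWWWWWW
WYWWWWWWW
WWWWWWWWW
WWWWWWWWW
WWWGGGGWW
RRRWWWWWW
RRRWWWWWW
WWWWWWWWW
WBBWWWWWW
After op 3 paint(2,8,G):
WWWWWWWWW
WYWWWWWWW
WWWWWWWWG
WWWWWWWWW
WWWGGGGWW
RRRWWWWWW
RRRWWWWWW
WWWWWWWWW
WBBWWWWWW

Answer: WWWWWWWWW
WYWWWWWWW
WWWWWWWWG
WWWWWWWWW
WWWGGGGWW
RRRWWWWWW
RRRWWWWWW
WWWWWWWWW
WBBWWWWWW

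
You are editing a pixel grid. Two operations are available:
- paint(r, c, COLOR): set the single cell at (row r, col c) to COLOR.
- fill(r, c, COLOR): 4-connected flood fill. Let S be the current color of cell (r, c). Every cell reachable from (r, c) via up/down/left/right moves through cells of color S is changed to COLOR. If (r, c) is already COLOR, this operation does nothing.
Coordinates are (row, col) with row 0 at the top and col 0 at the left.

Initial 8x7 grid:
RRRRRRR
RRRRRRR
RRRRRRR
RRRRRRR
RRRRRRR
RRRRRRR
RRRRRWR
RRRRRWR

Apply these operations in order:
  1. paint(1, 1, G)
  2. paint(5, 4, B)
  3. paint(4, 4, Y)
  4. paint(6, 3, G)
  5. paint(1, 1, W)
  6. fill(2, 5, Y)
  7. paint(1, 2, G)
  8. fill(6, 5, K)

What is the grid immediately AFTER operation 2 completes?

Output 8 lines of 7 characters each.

Answer: RRRRRRR
RGRRRRR
RRRRRRR
RRRRRRR
RRRRRRR
RRRRBRR
RRRRRWR
RRRRRWR

Derivation:
After op 1 paint(1,1,G):
RRRRRRR
RGRRRRR
RRRRRRR
RRRRRRR
RRRRRRR
RRRRRRR
RRRRRWR
RRRRRWR
After op 2 paint(5,4,B):
RRRRRRR
RGRRRRR
RRRRRRR
RRRRRRR
RRRRRRR
RRRRBRR
RRRRRWR
RRRRRWR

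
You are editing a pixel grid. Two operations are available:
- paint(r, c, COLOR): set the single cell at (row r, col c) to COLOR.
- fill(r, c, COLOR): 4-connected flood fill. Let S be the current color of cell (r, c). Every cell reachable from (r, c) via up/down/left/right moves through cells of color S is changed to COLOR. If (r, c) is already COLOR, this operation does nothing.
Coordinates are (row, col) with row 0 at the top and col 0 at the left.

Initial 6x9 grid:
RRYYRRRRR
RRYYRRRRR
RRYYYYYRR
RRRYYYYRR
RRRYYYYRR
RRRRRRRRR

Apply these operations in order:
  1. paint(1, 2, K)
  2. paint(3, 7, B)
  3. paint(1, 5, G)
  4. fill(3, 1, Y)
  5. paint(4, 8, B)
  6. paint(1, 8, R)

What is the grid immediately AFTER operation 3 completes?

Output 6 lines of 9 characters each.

After op 1 paint(1,2,K):
RRYYRRRRR
RRKYRRRRR
RRYYYYYRR
RRRYYYYRR
RRRYYYYRR
RRRRRRRRR
After op 2 paint(3,7,B):
RRYYRRRRR
RRKYRRRRR
RRYYYYYRR
RRRYYYYBR
RRRYYYYRR
RRRRRRRRR
After op 3 paint(1,5,G):
RRYYRRRRR
RRKYRGRRR
RRYYYYYRR
RRRYYYYBR
RRRYYYYRR
RRRRRRRRR

Answer: RRYYRRRRR
RRKYRGRRR
RRYYYYYRR
RRRYYYYBR
RRRYYYYRR
RRRRRRRRR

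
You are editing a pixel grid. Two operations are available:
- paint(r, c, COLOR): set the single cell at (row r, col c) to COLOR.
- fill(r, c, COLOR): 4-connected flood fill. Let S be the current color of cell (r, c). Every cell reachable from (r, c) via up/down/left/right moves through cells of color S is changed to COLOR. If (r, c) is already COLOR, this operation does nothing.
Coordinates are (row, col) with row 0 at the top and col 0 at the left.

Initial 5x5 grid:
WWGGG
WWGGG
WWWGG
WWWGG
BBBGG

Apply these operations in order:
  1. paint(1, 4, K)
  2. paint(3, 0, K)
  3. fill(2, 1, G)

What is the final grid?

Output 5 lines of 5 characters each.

Answer: GGGGG
GGGGK
GGGGG
KGGGG
BBBGG

Derivation:
After op 1 paint(1,4,K):
WWGGG
WWGGK
WWWGG
WWWGG
BBBGG
After op 2 paint(3,0,K):
WWGGG
WWGGK
WWWGG
KWWGG
BBBGG
After op 3 fill(2,1,G) [9 cells changed]:
GGGGG
GGGGK
GGGGG
KGGGG
BBBGG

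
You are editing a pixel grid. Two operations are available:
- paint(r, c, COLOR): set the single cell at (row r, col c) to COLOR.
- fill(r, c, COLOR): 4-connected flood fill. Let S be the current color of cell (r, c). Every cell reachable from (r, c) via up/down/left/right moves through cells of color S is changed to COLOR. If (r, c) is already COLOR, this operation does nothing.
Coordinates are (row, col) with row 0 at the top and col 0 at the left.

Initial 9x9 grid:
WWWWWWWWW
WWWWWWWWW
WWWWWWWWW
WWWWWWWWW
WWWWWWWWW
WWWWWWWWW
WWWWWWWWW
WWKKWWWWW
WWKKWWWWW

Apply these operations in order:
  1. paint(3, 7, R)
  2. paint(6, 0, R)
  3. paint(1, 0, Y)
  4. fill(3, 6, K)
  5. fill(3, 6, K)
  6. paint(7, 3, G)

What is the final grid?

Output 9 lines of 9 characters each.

Answer: KKKKKKKKK
YKKKKKKKK
KKKKKKKKK
KKKKKKKRK
KKKKKKKKK
KKKKKKKKK
RKKKKKKKK
KKKGKKKKK
KKKKKKKKK

Derivation:
After op 1 paint(3,7,R):
WWWWWWWWW
WWWWWWWWW
WWWWWWWWW
WWWWWWWRW
WWWWWWWWW
WWWWWWWWW
WWWWWWWWW
WWKKWWWWW
WWKKWWWWW
After op 2 paint(6,0,R):
WWWWWWWWW
WWWWWWWWW
WWWWWWWWW
WWWWWWWRW
WWWWWWWWW
WWWWWWWWW
RWWWWWWWW
WWKKWWWWW
WWKKWWWWW
After op 3 paint(1,0,Y):
WWWWWWWWW
YWWWWWWWW
WWWWWWWWW
WWWWWWWRW
WWWWWWWWW
WWWWWWWWW
RWWWWWWWW
WWKKWWWWW
WWKKWWWWW
After op 4 fill(3,6,K) [74 cells changed]:
KKKKKKKKK
YKKKKKKKK
KKKKKKKKK
KKKKKKKRK
KKKKKKKKK
KKKKKKKKK
RKKKKKKKK
KKKKKKKKK
KKKKKKKKK
After op 5 fill(3,6,K) [0 cells changed]:
KKKKKKKKK
YKKKKKKKK
KKKKKKKKK
KKKKKKKRK
KKKKKKKKK
KKKKKKKKK
RKKKKKKKK
KKKKKKKKK
KKKKKKKKK
After op 6 paint(7,3,G):
KKKKKKKKK
YKKKKKKKK
KKKKKKKKK
KKKKKKKRK
KKKKKKKKK
KKKKKKKKK
RKKKKKKKK
KKKGKKKKK
KKKKKKKKK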